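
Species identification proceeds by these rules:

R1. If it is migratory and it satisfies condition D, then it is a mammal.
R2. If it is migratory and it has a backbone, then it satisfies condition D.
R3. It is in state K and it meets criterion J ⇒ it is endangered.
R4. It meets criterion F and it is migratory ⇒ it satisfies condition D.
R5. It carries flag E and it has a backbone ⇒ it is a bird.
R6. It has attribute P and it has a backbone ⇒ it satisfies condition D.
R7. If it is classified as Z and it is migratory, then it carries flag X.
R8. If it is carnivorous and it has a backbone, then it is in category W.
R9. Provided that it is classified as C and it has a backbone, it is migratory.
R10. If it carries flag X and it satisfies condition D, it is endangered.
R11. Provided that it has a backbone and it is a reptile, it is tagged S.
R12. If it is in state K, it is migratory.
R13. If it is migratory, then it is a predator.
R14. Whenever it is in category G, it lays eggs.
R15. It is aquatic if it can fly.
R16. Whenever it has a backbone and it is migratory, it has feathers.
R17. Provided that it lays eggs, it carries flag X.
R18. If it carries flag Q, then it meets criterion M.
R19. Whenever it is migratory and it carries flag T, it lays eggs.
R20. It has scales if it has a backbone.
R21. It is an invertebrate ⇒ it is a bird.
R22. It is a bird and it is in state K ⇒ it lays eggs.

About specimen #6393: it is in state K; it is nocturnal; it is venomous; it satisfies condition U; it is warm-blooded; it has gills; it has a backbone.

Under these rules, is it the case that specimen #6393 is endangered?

No

Forward chaining from the given facts derives: is migratory, is a predator, has feathers, has scales, satisfies condition D, is a mammal.
Rules concluding "it is endangered": R3 needs "it meets criterion J"; R10 needs "it carries flag X" — none of these are established.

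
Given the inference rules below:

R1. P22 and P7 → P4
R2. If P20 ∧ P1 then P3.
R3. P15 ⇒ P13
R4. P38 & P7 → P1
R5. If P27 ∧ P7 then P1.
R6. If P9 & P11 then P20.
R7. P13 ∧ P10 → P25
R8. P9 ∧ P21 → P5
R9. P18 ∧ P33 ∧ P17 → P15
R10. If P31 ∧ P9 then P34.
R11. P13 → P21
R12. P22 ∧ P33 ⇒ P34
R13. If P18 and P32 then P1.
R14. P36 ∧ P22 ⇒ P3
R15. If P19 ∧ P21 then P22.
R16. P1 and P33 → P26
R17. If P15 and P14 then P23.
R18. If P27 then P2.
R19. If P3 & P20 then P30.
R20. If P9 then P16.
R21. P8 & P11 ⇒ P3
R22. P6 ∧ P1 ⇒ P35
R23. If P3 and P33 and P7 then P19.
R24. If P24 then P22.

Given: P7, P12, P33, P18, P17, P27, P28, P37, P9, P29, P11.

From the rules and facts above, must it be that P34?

Yes

P1  (by R5: P27, P7)
P20  (by R6: P9, P11)
P15  (by R9: P18, P33, P17)
P3  (by R2: P20, P1)
P13  (by R3: P15)
P21  (by R11: P13)
P19  (by R23: P3, P33, P7)
P22  (by R15: P19, P21)
P34  (by R12: P22, P33)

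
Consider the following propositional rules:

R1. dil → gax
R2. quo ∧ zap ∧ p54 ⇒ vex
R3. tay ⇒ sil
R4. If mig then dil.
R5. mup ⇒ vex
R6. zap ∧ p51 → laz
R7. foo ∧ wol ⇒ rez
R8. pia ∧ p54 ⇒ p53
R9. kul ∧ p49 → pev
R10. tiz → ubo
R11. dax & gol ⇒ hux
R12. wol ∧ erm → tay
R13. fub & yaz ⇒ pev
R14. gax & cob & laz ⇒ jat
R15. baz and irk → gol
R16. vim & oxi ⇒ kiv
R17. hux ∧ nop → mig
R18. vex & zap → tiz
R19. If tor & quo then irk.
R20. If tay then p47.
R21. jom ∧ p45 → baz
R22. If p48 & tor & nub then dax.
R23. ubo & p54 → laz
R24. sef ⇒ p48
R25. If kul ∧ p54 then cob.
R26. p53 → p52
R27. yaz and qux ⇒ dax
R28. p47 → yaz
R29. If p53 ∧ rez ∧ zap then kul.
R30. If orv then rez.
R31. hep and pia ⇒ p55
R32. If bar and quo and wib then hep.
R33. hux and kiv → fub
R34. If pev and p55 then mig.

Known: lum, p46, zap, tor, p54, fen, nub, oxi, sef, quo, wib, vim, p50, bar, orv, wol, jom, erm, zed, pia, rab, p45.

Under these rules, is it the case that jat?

vex  (by R2: quo, zap, p54)
p53  (by R8: pia, p54)
tay  (by R12: wol, erm)
kiv  (by R16: vim, oxi)
tiz  (by R18: vex, zap)
irk  (by R19: tor, quo)
p47  (by R20: tay)
baz  (by R21: jom, p45)
p48  (by R24: sef)
yaz  (by R28: p47)
rez  (by R30: orv)
hep  (by R32: bar, quo, wib)
ubo  (by R10: tiz)
gol  (by R15: baz, irk)
dax  (by R22: p48, tor, nub)
laz  (by R23: ubo, p54)
kul  (by R29: p53, rez, zap)
p55  (by R31: hep, pia)
hux  (by R11: dax, gol)
cob  (by R25: kul, p54)
fub  (by R33: hux, kiv)
pev  (by R13: fub, yaz)
mig  (by R34: pev, p55)
dil  (by R4: mig)
gax  (by R1: dil)
jat  (by R14: gax, cob, laz)

Yes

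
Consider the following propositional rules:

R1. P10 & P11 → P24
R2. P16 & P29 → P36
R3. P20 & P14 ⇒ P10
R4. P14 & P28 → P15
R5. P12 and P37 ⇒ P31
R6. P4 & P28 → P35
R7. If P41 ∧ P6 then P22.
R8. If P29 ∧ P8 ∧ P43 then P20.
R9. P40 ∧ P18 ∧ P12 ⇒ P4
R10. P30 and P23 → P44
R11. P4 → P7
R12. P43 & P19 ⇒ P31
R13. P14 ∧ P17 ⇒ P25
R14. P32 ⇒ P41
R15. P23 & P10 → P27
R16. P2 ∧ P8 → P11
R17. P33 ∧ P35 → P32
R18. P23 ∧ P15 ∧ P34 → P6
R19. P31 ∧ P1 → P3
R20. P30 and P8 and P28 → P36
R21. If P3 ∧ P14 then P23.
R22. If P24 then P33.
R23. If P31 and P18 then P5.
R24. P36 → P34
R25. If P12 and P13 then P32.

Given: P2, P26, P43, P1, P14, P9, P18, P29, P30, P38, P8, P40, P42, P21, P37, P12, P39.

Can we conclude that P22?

No

Forward chaining from the given facts derives: P31, P20, P4, P7, P11, P3, P23, P5, P10, P44, P27, P24, P33.
The only rule concluding P22 is R7, which needs P41; that is never established.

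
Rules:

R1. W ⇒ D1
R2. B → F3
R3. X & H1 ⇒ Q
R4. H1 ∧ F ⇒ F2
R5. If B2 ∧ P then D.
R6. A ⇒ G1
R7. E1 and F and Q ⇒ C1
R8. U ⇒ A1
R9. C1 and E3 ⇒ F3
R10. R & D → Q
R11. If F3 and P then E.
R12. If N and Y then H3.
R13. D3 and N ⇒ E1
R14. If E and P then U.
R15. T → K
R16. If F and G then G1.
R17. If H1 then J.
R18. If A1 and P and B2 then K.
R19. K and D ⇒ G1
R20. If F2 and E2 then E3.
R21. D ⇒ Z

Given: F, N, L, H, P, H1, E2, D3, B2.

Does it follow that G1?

No

Forward chaining from the given facts derives: F2, D, E1, J, E3, Z.
Rules concluding G1: R6 needs A; R16 needs G; R19 needs K — none of these are established.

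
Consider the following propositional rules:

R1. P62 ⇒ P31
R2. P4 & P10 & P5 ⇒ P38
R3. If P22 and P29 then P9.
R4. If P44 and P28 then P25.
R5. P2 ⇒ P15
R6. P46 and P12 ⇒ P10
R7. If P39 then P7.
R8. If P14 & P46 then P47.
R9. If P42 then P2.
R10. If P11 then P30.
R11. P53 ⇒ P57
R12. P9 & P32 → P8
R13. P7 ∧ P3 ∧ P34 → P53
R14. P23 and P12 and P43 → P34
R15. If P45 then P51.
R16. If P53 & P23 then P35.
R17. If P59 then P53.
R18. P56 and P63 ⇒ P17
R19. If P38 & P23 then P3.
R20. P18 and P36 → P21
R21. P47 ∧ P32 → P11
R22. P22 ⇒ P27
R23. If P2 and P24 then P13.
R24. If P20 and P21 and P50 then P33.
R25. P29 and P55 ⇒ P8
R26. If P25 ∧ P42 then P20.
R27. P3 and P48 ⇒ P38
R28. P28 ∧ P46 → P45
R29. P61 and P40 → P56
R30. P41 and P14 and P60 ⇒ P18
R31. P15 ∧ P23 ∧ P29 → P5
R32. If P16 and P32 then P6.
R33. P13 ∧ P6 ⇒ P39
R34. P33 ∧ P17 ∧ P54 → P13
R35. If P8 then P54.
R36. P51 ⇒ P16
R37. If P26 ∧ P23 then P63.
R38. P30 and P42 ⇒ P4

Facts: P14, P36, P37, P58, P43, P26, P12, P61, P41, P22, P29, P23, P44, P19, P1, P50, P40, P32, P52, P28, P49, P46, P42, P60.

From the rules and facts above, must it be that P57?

P9  (by R3: P22, P29)
P25  (by R4: P44, P28)
P10  (by R6: P46, P12)
P47  (by R8: P14, P46)
P2  (by R9: P42)
P8  (by R12: P9, P32)
P34  (by R14: P23, P12, P43)
P11  (by R21: P47, P32)
P20  (by R26: P25, P42)
P45  (by R28: P28, P46)
P56  (by R29: P61, P40)
P18  (by R30: P41, P14, P60)
P54  (by R35: P8)
P63  (by R37: P26, P23)
P15  (by R5: P2)
P30  (by R10: P11)
P51  (by R15: P45)
P17  (by R18: P56, P63)
P21  (by R20: P18, P36)
P33  (by R24: P20, P21, P50)
P5  (by R31: P15, P23, P29)
P13  (by R34: P33, P17, P54)
P16  (by R36: P51)
P4  (by R38: P30, P42)
P38  (by R2: P4, P10, P5)
P3  (by R19: P38, P23)
P6  (by R32: P16, P32)
P39  (by R33: P13, P6)
P7  (by R7: P39)
P53  (by R13: P7, P3, P34)
P57  (by R11: P53)

Yes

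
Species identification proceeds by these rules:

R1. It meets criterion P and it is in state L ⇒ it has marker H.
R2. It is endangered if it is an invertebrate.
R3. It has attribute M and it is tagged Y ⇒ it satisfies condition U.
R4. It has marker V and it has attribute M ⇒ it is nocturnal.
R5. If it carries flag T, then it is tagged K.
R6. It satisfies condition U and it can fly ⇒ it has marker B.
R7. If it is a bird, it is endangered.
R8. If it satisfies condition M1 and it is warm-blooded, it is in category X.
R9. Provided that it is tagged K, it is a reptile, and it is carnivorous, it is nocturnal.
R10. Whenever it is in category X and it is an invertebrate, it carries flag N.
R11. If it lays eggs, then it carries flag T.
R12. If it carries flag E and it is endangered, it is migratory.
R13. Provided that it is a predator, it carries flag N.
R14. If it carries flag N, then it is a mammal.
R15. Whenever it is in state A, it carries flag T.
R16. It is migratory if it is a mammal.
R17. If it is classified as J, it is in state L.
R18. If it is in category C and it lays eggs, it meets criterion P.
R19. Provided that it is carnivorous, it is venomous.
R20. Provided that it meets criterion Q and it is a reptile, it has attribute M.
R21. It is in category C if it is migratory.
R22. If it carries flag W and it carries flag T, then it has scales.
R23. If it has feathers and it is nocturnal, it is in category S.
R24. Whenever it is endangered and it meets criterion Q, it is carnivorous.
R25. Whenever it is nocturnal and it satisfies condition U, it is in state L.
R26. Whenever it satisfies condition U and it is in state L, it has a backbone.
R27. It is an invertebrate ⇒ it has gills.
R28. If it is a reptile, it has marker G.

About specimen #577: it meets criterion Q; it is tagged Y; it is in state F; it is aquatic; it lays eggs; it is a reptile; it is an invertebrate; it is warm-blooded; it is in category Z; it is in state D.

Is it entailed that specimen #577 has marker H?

Forward chaining from the given facts derives: is endangered, carries flag T, has attribute M, is carnivorous, has gills, has marker G, satisfies condition U, is tagged K, is nocturnal, is venomous, is in state L, has a backbone.
The only rule concluding "it has marker H" is R1, which needs "it meets criterion P"; that is never established.

No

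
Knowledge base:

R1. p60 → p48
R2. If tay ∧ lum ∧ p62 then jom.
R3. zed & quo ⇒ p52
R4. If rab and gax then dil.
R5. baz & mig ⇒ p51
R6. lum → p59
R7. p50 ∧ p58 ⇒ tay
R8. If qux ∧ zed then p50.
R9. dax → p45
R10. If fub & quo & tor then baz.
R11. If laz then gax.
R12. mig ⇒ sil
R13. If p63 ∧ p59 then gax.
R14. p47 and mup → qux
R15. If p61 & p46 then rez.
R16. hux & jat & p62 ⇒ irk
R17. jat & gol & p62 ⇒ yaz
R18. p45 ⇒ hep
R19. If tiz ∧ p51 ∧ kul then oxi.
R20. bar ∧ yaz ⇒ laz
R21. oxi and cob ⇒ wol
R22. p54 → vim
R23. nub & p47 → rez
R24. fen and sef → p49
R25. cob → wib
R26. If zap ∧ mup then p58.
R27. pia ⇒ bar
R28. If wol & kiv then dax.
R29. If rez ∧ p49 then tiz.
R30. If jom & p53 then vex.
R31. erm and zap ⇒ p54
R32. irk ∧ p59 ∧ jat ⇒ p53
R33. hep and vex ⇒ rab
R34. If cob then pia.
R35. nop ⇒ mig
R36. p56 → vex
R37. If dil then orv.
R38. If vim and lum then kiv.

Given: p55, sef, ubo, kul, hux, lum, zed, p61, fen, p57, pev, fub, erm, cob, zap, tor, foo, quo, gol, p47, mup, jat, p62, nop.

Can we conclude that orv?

No

Forward chaining from the given facts derives: p52, p59, baz, qux, irk, yaz, p49, wib, p58, p54, p53, pia, mig, p51, p50, sil, vim, bar, kiv, tay, laz, jom, gax, vex.
The only rule concluding orv is R37, which needs dil; that is never established.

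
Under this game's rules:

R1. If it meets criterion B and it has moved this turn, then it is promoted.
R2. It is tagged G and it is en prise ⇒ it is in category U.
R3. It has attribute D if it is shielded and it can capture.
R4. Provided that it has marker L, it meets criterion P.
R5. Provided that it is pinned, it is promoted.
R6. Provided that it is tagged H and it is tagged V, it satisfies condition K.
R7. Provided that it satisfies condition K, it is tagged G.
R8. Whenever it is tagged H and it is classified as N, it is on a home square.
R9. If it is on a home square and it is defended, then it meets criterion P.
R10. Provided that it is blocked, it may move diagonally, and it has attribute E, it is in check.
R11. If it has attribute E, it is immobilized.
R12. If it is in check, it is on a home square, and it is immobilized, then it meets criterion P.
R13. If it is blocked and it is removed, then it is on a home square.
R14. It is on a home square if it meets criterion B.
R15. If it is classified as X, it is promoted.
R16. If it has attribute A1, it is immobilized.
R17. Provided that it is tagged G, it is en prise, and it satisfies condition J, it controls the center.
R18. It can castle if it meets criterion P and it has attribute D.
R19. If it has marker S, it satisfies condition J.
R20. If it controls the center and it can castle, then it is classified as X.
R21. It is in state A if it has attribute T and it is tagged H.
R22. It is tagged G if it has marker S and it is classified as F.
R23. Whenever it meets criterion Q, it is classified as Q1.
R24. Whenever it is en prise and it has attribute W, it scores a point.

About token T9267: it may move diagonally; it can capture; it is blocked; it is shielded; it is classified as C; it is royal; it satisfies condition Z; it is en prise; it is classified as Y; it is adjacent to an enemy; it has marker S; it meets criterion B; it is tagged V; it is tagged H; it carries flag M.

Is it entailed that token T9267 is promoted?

No

Forward chaining from the given facts derives: has attribute D, satisfies condition K, is tagged G, is on a home square, satisfies condition J, is in category U, controls the center.
Rules concluding "it is promoted": R1 needs "it has moved this turn"; R5 needs "it is pinned"; R15 needs "it is classified as X" — none of these are established.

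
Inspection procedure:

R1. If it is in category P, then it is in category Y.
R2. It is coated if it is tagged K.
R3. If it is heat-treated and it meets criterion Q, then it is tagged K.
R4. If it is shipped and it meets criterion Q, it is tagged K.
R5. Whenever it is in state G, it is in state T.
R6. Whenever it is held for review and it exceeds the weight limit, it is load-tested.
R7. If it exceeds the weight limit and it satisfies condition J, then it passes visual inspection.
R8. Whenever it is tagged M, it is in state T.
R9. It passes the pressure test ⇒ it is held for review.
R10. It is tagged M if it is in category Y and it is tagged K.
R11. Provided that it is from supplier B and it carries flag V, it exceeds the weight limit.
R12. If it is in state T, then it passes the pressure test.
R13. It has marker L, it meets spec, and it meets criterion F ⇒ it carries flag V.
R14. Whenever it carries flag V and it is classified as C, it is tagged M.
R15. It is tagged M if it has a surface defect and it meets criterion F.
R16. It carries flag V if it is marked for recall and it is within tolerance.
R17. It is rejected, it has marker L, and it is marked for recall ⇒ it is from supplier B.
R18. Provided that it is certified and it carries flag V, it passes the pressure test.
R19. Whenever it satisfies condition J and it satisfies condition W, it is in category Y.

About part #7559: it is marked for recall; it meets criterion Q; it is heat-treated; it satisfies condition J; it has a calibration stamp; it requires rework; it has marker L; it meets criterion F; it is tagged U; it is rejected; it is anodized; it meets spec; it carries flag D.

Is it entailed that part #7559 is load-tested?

No

Forward chaining from the given facts derives: is tagged K, carries flag V, is from supplier B, is coated, exceeds the weight limit, passes visual inspection.
The only rule concluding "it is load-tested" is R6, which needs "it is held for review"; that is never established.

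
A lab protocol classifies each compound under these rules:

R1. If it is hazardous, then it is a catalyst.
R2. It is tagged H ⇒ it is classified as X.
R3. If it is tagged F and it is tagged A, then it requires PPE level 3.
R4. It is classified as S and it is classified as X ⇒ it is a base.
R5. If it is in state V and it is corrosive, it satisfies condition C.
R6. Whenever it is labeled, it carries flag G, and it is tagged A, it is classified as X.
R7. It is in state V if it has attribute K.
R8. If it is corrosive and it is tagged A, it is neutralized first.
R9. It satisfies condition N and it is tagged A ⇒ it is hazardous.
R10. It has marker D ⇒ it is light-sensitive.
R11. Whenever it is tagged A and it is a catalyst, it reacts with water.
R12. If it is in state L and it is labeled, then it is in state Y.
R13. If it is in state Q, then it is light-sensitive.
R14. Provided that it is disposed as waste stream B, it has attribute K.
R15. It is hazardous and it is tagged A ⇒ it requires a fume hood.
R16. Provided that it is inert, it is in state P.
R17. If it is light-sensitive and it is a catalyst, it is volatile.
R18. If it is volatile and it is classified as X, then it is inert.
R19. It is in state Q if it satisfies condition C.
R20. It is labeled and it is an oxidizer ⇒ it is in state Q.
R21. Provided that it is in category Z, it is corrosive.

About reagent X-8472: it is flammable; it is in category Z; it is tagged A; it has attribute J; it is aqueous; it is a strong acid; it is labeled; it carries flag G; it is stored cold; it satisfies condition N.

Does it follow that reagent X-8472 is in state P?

No

Forward chaining from the given facts derives: is classified as X, is hazardous, requires a fume hood, is corrosive, is a catalyst, is neutralized first, reacts with water.
The only rule concluding "it is in state P" is R16, which needs "it is inert"; that is never established.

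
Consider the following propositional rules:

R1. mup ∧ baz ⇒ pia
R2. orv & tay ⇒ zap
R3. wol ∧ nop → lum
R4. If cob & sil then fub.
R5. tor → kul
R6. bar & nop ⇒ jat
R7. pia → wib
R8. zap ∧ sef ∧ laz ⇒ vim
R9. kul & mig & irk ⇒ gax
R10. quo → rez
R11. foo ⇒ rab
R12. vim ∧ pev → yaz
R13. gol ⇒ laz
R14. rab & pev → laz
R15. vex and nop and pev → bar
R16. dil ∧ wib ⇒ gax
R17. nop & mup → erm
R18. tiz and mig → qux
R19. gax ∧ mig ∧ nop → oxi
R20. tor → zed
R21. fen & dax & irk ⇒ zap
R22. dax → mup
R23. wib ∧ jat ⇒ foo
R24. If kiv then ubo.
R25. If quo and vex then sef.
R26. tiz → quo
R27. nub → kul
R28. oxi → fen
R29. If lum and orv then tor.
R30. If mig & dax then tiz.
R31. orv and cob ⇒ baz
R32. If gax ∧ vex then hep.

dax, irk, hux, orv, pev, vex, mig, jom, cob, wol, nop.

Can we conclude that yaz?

Yes

lum  (by R3: wol, nop)
bar  (by R15: vex, nop, pev)
mup  (by R22: dax)
tor  (by R29: lum, orv)
tiz  (by R30: mig, dax)
baz  (by R31: orv, cob)
pia  (by R1: mup, baz)
kul  (by R5: tor)
jat  (by R6: bar, nop)
wib  (by R7: pia)
gax  (by R9: kul, mig, irk)
oxi  (by R19: gax, mig, nop)
foo  (by R23: wib, jat)
quo  (by R26: tiz)
fen  (by R28: oxi)
rab  (by R11: foo)
laz  (by R14: rab, pev)
zap  (by R21: fen, dax, irk)
sef  (by R25: quo, vex)
vim  (by R8: zap, sef, laz)
yaz  (by R12: vim, pev)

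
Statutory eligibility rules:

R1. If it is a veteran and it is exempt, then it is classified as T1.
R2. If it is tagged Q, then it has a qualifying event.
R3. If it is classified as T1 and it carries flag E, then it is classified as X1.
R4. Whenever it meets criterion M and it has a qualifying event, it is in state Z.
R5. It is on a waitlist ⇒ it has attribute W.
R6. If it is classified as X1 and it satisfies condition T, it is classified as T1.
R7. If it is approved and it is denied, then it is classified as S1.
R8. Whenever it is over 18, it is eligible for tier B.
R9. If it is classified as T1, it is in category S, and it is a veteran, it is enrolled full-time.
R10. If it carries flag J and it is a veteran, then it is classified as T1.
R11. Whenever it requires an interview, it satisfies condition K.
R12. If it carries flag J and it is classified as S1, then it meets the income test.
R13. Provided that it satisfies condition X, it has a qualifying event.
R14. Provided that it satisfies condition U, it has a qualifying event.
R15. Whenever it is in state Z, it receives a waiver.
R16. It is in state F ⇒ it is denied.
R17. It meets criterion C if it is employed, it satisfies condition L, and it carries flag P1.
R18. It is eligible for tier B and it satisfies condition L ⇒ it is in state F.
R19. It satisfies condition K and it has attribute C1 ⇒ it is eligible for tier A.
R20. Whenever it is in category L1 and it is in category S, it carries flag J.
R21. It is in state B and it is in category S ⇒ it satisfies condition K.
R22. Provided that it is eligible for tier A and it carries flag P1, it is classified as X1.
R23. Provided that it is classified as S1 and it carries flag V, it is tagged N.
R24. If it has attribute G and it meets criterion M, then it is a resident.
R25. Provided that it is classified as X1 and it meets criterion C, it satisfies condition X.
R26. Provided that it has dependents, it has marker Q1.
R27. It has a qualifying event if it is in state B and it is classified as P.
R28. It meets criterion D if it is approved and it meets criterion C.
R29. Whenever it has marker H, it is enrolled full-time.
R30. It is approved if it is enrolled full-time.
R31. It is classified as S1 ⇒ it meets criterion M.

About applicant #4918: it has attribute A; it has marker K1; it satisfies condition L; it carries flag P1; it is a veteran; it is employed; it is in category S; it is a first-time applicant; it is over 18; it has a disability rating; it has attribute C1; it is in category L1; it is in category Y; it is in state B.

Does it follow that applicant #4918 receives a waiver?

Yes

By R8 (it is over 18): it is eligible for tier B.
By R17 (it is employed, it satisfies condition L, it carries flag P1): it meets criterion C.
By R18 (it is eligible for tier B, it satisfies condition L): it is in state F.
By R20 (it is in category L1, it is in category S): it carries flag J.
By R21 (it is in state B, it is in category S): it satisfies condition K.
By R10 (it carries flag J, it is a veteran): it is classified as T1.
By R16 (it is in state F): it is denied.
By R19 (it satisfies condition K, it has attribute C1): it is eligible for tier A.
By R22 (it is eligible for tier A, it carries flag P1): it is classified as X1.
By R25 (it is classified as X1, it meets criterion C): it satisfies condition X.
By R9 (it is classified as T1, it is in category S, it is a veteran): it is enrolled full-time.
By R13 (it satisfies condition X): it has a qualifying event.
By R30 (it is enrolled full-time): it is approved.
By R7 (it is approved, it is denied): it is classified as S1.
By R31 (it is classified as S1): it meets criterion M.
By R4 (it meets criterion M, it has a qualifying event): it is in state Z.
By R15 (it is in state Z): it receives a waiver.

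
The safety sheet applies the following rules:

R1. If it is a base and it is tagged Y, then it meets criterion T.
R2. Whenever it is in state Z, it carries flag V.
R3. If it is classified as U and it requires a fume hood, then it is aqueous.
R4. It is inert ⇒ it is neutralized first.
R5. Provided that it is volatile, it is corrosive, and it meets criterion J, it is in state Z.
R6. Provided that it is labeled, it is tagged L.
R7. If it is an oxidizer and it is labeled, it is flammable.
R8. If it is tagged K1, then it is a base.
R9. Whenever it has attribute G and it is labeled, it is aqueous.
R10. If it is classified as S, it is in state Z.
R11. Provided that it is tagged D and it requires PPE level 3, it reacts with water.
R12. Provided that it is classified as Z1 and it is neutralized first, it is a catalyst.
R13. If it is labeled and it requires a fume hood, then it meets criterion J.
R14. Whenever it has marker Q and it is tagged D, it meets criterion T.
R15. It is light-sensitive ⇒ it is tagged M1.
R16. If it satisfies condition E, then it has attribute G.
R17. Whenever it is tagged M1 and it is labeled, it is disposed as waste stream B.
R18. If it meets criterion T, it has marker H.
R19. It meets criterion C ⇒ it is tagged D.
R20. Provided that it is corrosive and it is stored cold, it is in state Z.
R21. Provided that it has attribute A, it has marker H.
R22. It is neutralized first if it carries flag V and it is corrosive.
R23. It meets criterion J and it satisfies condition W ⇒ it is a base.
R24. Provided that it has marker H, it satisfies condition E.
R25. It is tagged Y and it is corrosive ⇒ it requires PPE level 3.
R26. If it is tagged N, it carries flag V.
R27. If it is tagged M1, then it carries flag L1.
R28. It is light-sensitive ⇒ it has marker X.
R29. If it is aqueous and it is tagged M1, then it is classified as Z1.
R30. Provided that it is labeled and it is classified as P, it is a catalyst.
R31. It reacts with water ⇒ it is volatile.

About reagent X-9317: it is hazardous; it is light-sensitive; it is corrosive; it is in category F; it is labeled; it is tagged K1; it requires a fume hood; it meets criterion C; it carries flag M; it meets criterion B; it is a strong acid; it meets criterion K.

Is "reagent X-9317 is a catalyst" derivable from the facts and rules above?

No

Forward chaining from the given facts derives: is tagged L, is a base, meets criterion J, is tagged M1, is disposed as waste stream B, is tagged D, carries flag L1, has marker X.
Rules concluding "it is a catalyst": R12 needs "it is classified as Z1"; R30 needs "it is classified as P" — none of these are established.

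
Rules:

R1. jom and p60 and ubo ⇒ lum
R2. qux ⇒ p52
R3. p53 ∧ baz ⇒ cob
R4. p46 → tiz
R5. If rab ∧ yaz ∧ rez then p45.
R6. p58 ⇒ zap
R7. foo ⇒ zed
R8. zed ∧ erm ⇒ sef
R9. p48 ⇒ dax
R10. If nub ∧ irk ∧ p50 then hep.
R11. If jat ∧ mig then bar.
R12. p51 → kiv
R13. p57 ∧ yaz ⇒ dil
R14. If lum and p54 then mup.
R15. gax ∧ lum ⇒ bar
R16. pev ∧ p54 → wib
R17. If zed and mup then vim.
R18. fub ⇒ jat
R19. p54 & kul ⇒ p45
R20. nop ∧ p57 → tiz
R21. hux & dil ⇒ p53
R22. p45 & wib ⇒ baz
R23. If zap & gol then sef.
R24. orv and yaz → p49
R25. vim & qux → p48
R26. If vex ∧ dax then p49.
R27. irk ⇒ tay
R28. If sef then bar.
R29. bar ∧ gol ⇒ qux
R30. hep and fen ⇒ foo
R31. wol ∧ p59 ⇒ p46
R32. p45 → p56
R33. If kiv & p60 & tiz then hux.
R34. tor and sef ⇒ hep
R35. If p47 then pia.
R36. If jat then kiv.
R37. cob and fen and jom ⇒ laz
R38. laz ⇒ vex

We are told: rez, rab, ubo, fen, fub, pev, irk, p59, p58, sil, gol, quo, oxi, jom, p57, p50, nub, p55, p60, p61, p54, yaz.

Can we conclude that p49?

No

Forward chaining from the given facts derives: lum, p45, zap, hep, dil, mup, wib, jat, baz, sef, tay, bar, qux, foo, p56, kiv, p52, zed, vim, p48, dax.
Rules concluding p49: R24 needs orv; R26 needs vex — none of these are established.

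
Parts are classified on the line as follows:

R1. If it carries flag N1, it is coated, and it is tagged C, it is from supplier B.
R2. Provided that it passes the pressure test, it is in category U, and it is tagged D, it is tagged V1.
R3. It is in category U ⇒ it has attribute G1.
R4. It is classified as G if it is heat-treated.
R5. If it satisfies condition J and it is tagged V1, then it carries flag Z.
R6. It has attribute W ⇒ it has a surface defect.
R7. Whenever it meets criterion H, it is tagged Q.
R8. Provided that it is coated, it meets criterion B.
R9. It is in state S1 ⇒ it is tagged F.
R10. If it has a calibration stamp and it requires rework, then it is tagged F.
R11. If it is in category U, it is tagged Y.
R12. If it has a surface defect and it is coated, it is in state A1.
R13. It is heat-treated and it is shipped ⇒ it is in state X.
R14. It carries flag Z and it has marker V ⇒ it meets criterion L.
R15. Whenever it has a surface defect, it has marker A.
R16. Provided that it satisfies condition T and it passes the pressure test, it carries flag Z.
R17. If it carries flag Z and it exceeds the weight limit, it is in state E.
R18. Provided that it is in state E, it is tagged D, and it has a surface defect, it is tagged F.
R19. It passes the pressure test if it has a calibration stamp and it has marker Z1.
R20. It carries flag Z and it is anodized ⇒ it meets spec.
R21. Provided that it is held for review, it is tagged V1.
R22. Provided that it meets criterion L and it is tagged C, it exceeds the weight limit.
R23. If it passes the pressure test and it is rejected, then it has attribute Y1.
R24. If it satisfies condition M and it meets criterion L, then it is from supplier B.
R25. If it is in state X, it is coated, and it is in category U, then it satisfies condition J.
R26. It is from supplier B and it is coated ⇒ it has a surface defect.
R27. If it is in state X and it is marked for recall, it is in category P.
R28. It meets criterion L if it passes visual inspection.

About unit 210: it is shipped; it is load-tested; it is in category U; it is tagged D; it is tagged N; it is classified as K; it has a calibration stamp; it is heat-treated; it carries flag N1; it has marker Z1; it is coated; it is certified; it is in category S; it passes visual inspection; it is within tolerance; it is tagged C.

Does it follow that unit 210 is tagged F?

By R1 (it carries flag N1, it is coated, it is tagged C): it is from supplier B.
By R13 (it is heat-treated, it is shipped): it is in state X.
By R19 (it has a calibration stamp, it has marker Z1): it passes the pressure test.
By R25 (it is in state X, it is coated, it is in category U): it satisfies condition J.
By R26 (it is from supplier B, it is coated): it has a surface defect.
By R28 (it passes visual inspection): it meets criterion L.
By R2 (it passes the pressure test, it is in category U, it is tagged D): it is tagged V1.
By R5 (it satisfies condition J, it is tagged V1): it carries flag Z.
By R22 (it meets criterion L, it is tagged C): it exceeds the weight limit.
By R17 (it carries flag Z, it exceeds the weight limit): it is in state E.
By R18 (it is in state E, it is tagged D, it has a surface defect): it is tagged F.

Yes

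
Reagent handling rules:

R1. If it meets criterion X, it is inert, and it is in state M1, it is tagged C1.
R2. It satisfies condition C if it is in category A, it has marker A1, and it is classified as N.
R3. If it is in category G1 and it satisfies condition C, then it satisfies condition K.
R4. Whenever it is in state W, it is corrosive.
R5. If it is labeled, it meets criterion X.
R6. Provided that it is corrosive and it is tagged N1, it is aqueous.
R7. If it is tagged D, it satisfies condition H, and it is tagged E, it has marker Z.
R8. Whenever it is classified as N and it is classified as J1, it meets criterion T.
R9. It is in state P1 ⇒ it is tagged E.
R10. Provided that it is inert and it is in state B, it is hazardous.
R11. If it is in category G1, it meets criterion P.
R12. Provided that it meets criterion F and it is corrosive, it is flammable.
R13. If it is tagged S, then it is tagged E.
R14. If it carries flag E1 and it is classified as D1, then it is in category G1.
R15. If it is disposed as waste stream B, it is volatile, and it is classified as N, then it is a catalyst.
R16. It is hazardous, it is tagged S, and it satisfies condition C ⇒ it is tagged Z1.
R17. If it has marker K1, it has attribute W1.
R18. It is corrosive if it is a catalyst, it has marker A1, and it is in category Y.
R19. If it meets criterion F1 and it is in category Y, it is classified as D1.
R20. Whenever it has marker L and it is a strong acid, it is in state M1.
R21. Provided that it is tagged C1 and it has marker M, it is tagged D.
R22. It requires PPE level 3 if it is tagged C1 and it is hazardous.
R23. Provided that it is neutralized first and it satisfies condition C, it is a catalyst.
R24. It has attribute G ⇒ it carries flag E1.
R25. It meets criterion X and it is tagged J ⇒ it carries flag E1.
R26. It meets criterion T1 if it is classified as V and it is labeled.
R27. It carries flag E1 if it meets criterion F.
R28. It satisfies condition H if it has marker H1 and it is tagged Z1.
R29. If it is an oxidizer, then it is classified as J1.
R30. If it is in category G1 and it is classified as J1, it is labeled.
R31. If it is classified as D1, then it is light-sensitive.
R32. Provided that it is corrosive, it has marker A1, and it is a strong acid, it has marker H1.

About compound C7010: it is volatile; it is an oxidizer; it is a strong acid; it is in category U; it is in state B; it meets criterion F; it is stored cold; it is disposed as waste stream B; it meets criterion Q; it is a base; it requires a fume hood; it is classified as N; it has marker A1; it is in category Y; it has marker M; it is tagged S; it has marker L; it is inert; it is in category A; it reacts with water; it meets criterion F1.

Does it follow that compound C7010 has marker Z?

Yes

By R2 (it is in category A, it has marker A1, it is classified as N): it satisfies condition C.
By R10 (it is inert, it is in state B): it is hazardous.
By R13 (it is tagged S): it is tagged E.
By R15 (it is disposed as waste stream B, it is volatile, it is classified as N): it is a catalyst.
By R16 (it is hazardous, it is tagged S, it satisfies condition C): it is tagged Z1.
By R18 (it is a catalyst, it has marker A1, it is in category Y): it is corrosive.
By R19 (it meets criterion F1, it is in category Y): it is classified as D1.
By R20 (it has marker L, it is a strong acid): it is in state M1.
By R27 (it meets criterion F): it carries flag E1.
By R29 (it is an oxidizer): it is classified as J1.
By R32 (it is corrosive, it has marker A1, it is a strong acid): it has marker H1.
By R14 (it carries flag E1, it is classified as D1): it is in category G1.
By R28 (it has marker H1, it is tagged Z1): it satisfies condition H.
By R30 (it is in category G1, it is classified as J1): it is labeled.
By R5 (it is labeled): it meets criterion X.
By R1 (it meets criterion X, it is inert, it is in state M1): it is tagged C1.
By R21 (it is tagged C1, it has marker M): it is tagged D.
By R7 (it is tagged D, it satisfies condition H, it is tagged E): it has marker Z.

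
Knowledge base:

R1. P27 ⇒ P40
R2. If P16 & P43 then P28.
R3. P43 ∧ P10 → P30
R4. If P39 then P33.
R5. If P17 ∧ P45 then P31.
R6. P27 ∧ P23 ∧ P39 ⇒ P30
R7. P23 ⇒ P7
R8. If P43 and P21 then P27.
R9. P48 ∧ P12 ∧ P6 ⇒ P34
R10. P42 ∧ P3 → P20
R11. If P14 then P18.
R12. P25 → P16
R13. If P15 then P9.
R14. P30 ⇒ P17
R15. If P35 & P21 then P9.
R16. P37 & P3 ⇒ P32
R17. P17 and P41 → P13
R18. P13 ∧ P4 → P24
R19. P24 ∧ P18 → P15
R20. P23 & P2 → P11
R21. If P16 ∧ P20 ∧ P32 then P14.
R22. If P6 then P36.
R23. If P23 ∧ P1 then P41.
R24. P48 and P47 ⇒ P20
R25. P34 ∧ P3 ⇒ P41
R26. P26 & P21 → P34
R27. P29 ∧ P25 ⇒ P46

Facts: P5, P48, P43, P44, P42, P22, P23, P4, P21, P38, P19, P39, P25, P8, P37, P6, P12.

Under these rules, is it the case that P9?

No

Forward chaining from the given facts derives: P33, P7, P27, P34, P16, P36, P40, P28, P30, P17.
Rules concluding P9: R13 needs P15; R15 needs P35 — none of these are established.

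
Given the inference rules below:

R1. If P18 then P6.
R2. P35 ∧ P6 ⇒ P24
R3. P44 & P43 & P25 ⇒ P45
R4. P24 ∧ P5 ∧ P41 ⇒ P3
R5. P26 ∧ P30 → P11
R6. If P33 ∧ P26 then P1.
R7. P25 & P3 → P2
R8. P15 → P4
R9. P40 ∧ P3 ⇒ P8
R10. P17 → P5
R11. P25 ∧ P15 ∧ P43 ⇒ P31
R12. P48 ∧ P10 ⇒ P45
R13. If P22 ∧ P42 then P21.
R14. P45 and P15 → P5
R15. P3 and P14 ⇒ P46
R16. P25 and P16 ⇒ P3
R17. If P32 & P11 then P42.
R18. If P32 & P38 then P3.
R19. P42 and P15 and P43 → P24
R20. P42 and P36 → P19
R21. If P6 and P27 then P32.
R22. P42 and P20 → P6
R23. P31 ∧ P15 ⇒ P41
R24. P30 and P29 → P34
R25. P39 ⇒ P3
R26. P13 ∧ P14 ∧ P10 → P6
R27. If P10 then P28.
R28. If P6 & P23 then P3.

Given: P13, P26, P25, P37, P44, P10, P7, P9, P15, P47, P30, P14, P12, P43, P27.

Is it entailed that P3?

P45  (by R3: P44, P43, P25)
P11  (by R5: P26, P30)
P31  (by R11: P25, P15, P43)
P5  (by R14: P45, P15)
P41  (by R23: P31, P15)
P6  (by R26: P13, P14, P10)
P32  (by R21: P6, P27)
P42  (by R17: P32, P11)
P24  (by R19: P42, P15, P43)
P3  (by R4: P24, P5, P41)

Yes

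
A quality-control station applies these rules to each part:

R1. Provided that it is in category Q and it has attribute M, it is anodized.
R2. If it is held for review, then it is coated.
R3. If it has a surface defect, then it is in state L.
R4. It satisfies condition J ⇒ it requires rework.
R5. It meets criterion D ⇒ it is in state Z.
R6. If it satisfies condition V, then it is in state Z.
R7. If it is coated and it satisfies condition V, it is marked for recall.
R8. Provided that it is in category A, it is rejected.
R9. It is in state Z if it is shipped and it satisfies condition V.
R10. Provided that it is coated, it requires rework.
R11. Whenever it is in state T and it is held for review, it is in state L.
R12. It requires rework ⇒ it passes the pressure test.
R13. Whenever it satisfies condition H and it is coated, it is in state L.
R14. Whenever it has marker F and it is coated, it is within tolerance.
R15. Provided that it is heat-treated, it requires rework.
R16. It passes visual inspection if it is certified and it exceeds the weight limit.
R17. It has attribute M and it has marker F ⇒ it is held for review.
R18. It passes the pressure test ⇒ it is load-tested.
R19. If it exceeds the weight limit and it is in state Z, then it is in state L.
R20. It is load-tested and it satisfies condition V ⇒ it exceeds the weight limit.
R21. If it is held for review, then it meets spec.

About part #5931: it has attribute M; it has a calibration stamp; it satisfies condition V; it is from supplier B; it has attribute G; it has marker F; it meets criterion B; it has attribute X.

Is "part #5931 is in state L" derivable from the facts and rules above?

Yes

By R6 (it satisfies condition V): it is in state Z.
By R17 (it has attribute M, it has marker F): it is held for review.
By R2 (it is held for review): it is coated.
By R10 (it is coated): it requires rework.
By R12 (it requires rework): it passes the pressure test.
By R18 (it passes the pressure test): it is load-tested.
By R20 (it is load-tested, it satisfies condition V): it exceeds the weight limit.
By R19 (it exceeds the weight limit, it is in state Z): it is in state L.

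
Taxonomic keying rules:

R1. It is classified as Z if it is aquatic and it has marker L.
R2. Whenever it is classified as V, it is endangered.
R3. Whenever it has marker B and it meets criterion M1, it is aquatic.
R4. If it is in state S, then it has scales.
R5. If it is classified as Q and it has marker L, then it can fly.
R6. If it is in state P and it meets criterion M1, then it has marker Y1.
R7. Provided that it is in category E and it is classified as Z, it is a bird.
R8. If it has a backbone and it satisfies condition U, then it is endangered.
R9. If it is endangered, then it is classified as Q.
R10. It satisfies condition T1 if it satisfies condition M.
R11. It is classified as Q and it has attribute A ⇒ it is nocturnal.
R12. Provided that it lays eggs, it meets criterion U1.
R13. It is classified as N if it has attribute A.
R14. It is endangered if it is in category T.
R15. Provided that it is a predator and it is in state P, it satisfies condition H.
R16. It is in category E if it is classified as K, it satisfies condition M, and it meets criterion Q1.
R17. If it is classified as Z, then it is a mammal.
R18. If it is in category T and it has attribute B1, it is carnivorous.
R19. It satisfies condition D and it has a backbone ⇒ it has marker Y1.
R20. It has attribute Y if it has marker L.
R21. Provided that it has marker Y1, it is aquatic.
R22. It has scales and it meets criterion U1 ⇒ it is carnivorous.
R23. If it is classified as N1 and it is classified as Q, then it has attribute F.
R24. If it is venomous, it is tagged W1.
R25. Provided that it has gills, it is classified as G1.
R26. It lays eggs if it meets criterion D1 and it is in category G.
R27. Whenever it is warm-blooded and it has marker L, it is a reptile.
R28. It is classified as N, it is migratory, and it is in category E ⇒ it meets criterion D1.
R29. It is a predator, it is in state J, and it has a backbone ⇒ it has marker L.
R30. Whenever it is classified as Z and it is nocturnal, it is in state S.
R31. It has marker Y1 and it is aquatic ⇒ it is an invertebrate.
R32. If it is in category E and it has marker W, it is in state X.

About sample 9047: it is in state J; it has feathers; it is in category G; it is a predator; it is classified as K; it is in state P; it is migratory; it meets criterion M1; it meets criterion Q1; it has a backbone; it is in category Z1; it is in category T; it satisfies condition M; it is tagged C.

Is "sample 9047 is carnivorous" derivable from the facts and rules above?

No

Forward chaining from the given facts derives: has marker Y1, satisfies condition T1, is endangered, satisfies condition H, is in category E, is aquatic, has marker L, is an invertebrate, is classified as Z, is a bird, is classified as Q, is a mammal, has attribute Y, can fly.
Rules concluding "it is carnivorous": R18 needs "it has attribute B1"; R22 needs "it has scales" — none of these are established.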